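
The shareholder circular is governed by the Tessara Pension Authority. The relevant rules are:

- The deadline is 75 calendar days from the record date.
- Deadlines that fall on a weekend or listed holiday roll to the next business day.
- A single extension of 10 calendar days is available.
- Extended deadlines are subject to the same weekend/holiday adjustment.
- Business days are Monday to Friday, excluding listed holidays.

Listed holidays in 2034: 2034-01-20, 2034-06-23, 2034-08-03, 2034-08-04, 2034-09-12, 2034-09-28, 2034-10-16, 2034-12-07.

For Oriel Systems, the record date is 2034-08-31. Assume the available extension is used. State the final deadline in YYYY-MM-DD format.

Adding 75 calendar days to 2034-08-31 gives 2034-11-14.
2034-11-14 falls on a Tuesday, which is a business day, so no adjustment is needed.
Add the 10 calendar-day extension to 2034-11-14: 2034-11-24.
2034-11-24 falls on a Friday, which is a business day, so no adjustment is needed.
Final deadline: 2034-11-24.

2034-11-24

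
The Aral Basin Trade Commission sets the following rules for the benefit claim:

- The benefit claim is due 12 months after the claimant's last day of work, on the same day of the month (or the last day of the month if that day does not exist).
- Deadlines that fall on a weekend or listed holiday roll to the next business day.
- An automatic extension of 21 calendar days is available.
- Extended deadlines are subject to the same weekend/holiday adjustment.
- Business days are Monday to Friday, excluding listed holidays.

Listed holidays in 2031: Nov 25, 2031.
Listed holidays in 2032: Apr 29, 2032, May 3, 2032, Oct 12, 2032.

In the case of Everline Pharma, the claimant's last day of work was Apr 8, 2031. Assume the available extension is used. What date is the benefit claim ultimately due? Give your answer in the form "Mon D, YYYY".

Apr 30, 2032

12 months after Apr 8, 2031, on the same day of the month, is Apr 8, 2032.
Apr 8, 2032 is a Thursday and not a listed holiday, so it stands.
Applying the 21-calendar-day extension: Apr 8, 2032 + 21 days = Apr 29, 2032.
Apr 29, 2032 is a listed holiday, so it moves to the next business day, Apr 30, 2032 (Friday).
Deadline: Apr 30, 2032.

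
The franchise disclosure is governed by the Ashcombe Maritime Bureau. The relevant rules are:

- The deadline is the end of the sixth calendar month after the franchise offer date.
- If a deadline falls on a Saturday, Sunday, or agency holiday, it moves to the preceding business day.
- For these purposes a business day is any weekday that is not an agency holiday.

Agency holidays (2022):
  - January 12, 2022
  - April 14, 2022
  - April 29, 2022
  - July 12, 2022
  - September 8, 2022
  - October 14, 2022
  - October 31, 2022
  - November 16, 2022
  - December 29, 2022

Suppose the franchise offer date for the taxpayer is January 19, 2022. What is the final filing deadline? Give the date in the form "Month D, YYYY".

July 29, 2022

6 months after January 19, 2022 is July 2022; that month ends on July 31, 2022.
July 31, 2022 is a Sunday; the preceding business day is July 29, 2022 (Friday).
So the filing is due July 29, 2022.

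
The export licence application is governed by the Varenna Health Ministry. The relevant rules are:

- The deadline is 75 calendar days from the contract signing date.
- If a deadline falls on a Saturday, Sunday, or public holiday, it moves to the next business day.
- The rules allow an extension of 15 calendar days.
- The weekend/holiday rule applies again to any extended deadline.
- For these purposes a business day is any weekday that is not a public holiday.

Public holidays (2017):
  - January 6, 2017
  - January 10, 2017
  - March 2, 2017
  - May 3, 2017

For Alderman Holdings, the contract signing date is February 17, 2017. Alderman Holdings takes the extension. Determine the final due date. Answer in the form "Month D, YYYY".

From February 17, 2017, 75 calendar days later is May 3, 2017.
May 3, 2017 is a listed holiday, so it moves to the next business day, May 4, 2017 (Thursday).
With the 15-day extension, May 4, 2017 becomes May 19, 2017.
May 19, 2017 falls on a Friday, which is a business day, so no adjustment is needed.
Deadline: May 19, 2017.

May 19, 2017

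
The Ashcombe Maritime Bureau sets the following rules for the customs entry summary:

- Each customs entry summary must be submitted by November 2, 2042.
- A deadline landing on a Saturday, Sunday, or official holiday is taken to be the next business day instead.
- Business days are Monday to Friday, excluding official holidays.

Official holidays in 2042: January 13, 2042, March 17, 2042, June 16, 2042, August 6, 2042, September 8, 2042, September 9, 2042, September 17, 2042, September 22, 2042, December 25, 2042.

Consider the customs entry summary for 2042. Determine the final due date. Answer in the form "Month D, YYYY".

The stated deadline is November 2, 2042.
November 2, 2042 falls on a Sunday. Rolling to the next business day gives November 3, 2042, a Monday.
So the filing is due November 3, 2042.

November 3, 2042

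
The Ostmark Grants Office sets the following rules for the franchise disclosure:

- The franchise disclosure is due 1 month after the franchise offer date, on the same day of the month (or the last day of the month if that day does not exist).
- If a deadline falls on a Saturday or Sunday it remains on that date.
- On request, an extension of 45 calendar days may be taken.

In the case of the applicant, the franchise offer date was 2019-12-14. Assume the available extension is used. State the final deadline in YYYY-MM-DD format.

1 month after 2019-12-14, on the same day of the month, is 2020-01-14.
No adjustment is made for weekends or holidays, so 2020-01-14 stands.
Applying the 45-calendar-day extension: 2020-01-14 + 45 days = 2020-02-28.
2020-02-28 falls on a Friday. The rules make no weekend/holiday allowance, so it remains 2020-02-28.
Deadline: 2020-02-28.

2020-02-28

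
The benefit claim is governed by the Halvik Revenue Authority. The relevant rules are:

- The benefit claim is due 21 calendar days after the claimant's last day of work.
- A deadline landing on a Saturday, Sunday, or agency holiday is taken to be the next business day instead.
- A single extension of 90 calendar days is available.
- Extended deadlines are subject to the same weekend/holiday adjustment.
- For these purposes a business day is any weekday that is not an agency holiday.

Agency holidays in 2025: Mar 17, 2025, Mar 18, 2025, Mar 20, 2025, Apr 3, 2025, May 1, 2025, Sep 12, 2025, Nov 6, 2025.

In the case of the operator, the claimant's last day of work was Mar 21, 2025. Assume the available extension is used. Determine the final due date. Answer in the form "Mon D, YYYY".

Trigger date Mar 21, 2025 + 21 calendar days = Apr 11, 2025.
Apr 11, 2025 falls on a Friday, which is a business day, so no adjustment is needed.
With the 90-day extension, Apr 11, 2025 becomes Jul 10, 2025.
Jul 10, 2025 falls on a Thursday, which is a business day, so no adjustment is needed.
So the filing is due Jul 10, 2025.

Jul 10, 2025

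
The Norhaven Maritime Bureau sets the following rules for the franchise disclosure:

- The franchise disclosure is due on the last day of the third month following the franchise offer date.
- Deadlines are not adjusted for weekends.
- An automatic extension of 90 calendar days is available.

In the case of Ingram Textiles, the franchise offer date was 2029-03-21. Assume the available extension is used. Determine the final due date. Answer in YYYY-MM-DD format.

2029-09-28

3 months after 2029-03-21 falls in June 2029; the last day of that month is 2029-06-30.
2029-06-30 falls on a Saturday. The rules make no weekend/holiday allowance, so it remains 2029-06-30.
The 90-calendar-day extension moves the deadline from 2029-06-30 to 2029-09-28.
2029-09-28 falls on a Friday. The rules make no weekend/holiday allowance, so it remains 2029-09-28.
Final deadline: 2029-09-28.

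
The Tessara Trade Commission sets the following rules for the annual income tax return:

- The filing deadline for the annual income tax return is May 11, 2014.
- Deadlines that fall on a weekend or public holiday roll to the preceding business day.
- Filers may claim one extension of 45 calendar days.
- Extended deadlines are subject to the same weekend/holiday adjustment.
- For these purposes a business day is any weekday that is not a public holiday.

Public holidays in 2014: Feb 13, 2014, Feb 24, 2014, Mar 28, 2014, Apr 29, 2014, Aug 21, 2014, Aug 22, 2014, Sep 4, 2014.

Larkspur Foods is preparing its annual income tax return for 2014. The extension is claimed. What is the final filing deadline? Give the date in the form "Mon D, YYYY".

Jun 23, 2014

Start from the fixed due date, May 11, 2014.
May 11, 2014 is a Sunday; the preceding business day is May 9, 2014 (Friday).
With the 45-day extension, May 9, 2014 becomes Jun 23, 2014.
Since Jun 23, 2014 is a Monday and not a holiday, the date is unchanged.
The final due date is Jun 23, 2014.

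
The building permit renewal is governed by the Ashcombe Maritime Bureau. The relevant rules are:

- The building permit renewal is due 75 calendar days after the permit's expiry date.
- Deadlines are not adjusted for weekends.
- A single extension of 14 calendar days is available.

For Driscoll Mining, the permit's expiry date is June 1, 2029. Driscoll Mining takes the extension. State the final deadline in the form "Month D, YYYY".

75 calendar days after June 1, 2029 is August 15, 2029.
August 15, 2029 falls on a Wednesday. The rules make no weekend/holiday allowance, so it remains August 15, 2029.
The 14-calendar-day extension moves the deadline from August 15, 2029 to August 29, 2029.
August 29, 2029 is a Wednesday; no weekend or holiday adjustment applies.
The final due date is August 29, 2029.

August 29, 2029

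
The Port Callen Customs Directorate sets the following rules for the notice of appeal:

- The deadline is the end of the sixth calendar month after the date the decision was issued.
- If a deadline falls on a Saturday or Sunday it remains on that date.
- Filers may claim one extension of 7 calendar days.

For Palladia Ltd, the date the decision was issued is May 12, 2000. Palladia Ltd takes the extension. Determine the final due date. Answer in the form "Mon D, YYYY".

Dec 7, 2000

The sixth month after May 12, 2000 is November 2000, whose last day is Nov 30, 2000.
No adjustment is made for weekends or holidays, so Nov 30, 2000 stands.
Add the 7 calendar-day extension to Nov 30, 2000: Dec 7, 2000.
Dec 7, 2000 falls on a Thursday. The rules make no weekend/holiday allowance, so it remains Dec 7, 2000.
Final deadline: Dec 7, 2000.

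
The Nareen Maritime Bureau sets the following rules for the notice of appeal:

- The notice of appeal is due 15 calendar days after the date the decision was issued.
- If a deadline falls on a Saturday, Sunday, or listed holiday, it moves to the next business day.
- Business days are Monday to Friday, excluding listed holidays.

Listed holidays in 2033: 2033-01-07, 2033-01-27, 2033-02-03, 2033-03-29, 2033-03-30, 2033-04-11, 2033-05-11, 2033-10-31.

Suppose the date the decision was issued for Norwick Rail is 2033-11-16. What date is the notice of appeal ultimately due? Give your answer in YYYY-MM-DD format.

From 2033-11-16, 15 calendar days later is 2033-12-01.
2033-12-01 falls on a Thursday, which is a business day, so no adjustment is needed.
Deadline: 2033-12-01.

2033-12-01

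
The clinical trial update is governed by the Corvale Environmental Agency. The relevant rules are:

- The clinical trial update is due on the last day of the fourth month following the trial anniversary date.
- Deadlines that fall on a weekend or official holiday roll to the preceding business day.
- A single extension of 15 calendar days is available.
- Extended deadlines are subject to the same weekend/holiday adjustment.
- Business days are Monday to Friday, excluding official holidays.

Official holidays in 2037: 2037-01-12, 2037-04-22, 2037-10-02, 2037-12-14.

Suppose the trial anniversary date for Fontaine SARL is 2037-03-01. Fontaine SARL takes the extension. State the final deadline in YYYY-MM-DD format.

4 months after 2037-03-01 is July 2037; that month ends on 2037-07-31.
2037-07-31 is a Friday and not a listed holiday, so it stands.
With the 15-day extension, 2037-07-31 becomes 2037-08-15.
2037-08-15 is a Saturday, so it moves to the preceding business day, 2037-08-14 (Friday).
Deadline: 2037-08-14.

2037-08-14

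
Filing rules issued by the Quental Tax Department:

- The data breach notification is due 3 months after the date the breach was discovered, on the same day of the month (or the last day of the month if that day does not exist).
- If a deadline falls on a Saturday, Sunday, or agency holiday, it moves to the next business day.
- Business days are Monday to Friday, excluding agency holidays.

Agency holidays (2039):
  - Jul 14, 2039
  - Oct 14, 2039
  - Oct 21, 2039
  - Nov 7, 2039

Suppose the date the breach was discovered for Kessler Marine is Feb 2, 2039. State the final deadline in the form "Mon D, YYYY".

May 2, 2039

3 months after Feb 2, 2039, on the same day of the month, is May 2, 2039.
May 2, 2039 is a Monday and not a listed holiday, so it stands.
The final due date is May 2, 2039.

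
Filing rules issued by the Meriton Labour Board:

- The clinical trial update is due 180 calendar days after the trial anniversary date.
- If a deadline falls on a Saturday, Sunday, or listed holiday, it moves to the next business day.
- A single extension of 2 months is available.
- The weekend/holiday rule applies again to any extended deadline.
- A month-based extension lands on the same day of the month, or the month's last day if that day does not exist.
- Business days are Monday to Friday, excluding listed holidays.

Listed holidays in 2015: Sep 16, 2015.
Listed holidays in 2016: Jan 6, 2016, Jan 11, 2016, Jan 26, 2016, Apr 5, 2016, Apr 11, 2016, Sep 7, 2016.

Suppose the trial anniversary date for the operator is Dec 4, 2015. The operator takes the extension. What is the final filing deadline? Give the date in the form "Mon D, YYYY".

Aug 1, 2016

From Dec 4, 2015, 180 calendar days later is Jun 1, 2016.
Jun 1, 2016 is a Wednesday and not a listed holiday, so it stands.
The 2 months extension carries Jun 1, 2016 to Aug 1, 2016.
Aug 1, 2016 is a Monday and not a listed holiday, so it stands.
Deadline: Aug 1, 2016.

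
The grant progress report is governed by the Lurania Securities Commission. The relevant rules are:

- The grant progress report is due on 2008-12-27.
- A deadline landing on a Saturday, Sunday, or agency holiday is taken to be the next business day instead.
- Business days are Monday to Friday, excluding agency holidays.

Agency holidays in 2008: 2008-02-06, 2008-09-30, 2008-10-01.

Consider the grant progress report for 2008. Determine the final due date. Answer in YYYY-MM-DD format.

Start from the fixed due date, 2008-12-27.
2008-12-27 falls on a Saturday. Rolling to the next business day gives 2008-12-29, a Monday.
Final deadline: 2008-12-29.

2008-12-29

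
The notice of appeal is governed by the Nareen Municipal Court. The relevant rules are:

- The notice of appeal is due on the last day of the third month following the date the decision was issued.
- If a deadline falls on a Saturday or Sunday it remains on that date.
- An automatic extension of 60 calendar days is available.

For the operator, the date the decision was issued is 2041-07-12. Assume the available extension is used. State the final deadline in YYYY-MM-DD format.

2041-12-30

The third month after 2041-07-12 is October 2041, whose last day is 2041-10-31.
2041-10-31 falls on a Thursday. The rules make no weekend/holiday allowance, so it remains 2041-10-31.
With the 60-day extension, 2041-10-31 becomes 2041-12-30.
2041-12-30 is a Monday; no weekend or holiday adjustment applies.
The final due date is 2041-12-30.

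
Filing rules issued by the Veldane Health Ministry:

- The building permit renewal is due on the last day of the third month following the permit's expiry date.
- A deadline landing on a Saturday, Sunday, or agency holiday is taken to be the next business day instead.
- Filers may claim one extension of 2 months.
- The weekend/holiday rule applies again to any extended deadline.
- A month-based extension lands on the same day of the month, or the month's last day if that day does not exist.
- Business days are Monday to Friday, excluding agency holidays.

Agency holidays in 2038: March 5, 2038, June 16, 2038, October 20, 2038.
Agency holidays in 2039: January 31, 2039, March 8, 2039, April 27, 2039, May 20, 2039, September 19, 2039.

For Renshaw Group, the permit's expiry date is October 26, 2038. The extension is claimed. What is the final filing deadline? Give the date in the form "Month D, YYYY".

April 1, 2039

The third month after October 26, 2038 is January 2039, whose last day is January 31, 2039.
Because January 31, 2039 is a listed holiday, the deadline becomes February 1, 2039 (Tuesday).
Applying the 2 months extension: 2 months after February 1, 2039 is April 1, 2039.
April 1, 2039 is a Friday and not a listed holiday, so it stands.
So the filing is due April 1, 2039.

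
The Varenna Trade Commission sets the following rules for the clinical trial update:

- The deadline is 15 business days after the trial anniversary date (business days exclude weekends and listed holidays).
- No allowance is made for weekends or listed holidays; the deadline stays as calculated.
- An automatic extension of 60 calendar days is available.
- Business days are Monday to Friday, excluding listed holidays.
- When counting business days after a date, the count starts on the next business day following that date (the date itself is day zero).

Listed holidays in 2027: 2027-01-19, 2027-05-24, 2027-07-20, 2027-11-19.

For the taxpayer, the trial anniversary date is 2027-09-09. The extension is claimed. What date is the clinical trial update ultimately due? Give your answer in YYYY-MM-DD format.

Counting 15 business days after 2027-09-09 (skipping weekends and listed holidays) reaches 2027-09-30.
No adjustment is made for weekends or holidays, so 2027-09-30 stands.
Applying the 60-calendar-day extension: 2027-09-30 + 60 days = 2027-11-29.
2027-11-29 is a Monday; no weekend or holiday adjustment applies.
The final due date is 2027-11-29.

2027-11-29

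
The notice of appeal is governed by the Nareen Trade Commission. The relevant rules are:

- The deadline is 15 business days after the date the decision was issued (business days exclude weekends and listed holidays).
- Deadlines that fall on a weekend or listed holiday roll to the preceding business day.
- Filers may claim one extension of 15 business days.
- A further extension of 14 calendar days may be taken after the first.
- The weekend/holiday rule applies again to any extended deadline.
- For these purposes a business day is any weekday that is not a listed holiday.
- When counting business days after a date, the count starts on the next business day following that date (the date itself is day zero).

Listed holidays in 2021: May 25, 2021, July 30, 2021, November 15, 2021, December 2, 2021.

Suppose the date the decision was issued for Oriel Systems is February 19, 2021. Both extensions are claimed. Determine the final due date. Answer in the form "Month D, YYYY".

Counting 15 business days after February 19, 2021 (skipping weekends and listed holidays) reaches March 12, 2021.
Since March 12, 2021 is a Friday and not a holiday, the date is unchanged.
Counting 15 further business days from March 12, 2021 reaches April 2, 2021.
April 2, 2021 is a Friday and not a listed holiday, so it stands.
The 14-calendar-day extension moves the deadline from April 2, 2021 to April 16, 2021.
Since April 16, 2021 is a Friday and not a holiday, the date is unchanged.
Final deadline: April 16, 2021.

April 16, 2021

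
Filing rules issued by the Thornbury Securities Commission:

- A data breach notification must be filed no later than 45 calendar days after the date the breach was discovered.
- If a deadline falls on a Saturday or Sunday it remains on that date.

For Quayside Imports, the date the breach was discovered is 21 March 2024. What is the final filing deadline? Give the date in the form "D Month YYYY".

Trigger date 21 March 2024 + 45 calendar days = 5 May 2024.
No adjustment is made for weekends or holidays, so 5 May 2024 stands.
The final due date is 5 May 2024.

5 May 2024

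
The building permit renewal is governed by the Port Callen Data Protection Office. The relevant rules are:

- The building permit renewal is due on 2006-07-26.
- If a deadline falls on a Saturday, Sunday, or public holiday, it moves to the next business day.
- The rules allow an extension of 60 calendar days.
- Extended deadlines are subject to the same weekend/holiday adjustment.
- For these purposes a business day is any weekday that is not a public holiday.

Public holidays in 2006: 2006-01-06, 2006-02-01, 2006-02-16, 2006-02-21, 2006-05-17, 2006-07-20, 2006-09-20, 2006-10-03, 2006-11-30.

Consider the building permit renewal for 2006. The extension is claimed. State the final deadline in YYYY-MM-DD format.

The stated deadline is 2006-07-26.
2006-07-26 (Wednesday) is already a business day.
Applying the 60-calendar-day extension: 2006-07-26 + 60 days = 2006-09-24.
2006-09-24 falls on a Sunday. Rolling to the next business day gives 2006-09-25, a Monday.
Final deadline: 2006-09-25.

2006-09-25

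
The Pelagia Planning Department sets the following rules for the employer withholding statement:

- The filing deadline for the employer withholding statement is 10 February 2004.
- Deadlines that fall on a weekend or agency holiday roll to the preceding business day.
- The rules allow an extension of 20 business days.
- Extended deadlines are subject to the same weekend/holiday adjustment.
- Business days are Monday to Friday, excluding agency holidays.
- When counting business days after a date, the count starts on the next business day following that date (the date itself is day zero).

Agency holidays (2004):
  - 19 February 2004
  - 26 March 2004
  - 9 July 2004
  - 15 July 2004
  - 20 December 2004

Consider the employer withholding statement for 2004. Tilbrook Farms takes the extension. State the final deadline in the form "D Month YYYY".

The statutory due date is 10 February 2004.
10 February 2004 falls on a Tuesday, which is a business day, so no adjustment is needed.
The 20-business-day extension runs from 10 February 2004 to 10 March 2004.
10 March 2004 is a Wednesday and not a listed holiday, so it stands.
Deadline: 10 March 2004.

10 March 2004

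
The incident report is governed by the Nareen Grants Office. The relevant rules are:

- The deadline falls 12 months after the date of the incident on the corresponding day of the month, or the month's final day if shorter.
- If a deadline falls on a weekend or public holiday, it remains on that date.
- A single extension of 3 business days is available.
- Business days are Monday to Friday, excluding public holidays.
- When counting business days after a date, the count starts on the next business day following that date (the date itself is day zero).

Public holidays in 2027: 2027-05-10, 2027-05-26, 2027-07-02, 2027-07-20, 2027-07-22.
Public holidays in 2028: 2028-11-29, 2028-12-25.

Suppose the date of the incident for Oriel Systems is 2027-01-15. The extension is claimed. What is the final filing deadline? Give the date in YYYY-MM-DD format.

2028-01-19

12 months after 2027-01-15, on the same day of the month, is 2028-01-15.
2028-01-15 is a Saturday; no weekend or holiday adjustment applies.
Applying the 3-business-day extension: 3 business days after 2028-01-15 is 2028-01-19.
2028-01-19 is a Wednesday; no weekend or holiday adjustment applies.
Final deadline: 2028-01-19.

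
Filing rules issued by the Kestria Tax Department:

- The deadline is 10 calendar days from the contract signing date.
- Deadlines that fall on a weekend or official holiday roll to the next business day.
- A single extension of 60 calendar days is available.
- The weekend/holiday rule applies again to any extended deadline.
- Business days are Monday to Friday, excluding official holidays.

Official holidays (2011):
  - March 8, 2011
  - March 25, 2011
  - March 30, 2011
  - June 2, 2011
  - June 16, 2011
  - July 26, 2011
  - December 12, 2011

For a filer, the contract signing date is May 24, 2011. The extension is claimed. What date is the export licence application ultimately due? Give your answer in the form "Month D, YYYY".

August 2, 2011

Trigger date May 24, 2011 + 10 calendar days = June 3, 2011.
June 3, 2011 falls on a Friday, which is a business day, so no adjustment is needed.
Applying the 60-calendar-day extension: June 3, 2011 + 60 days = August 2, 2011.
Since August 2, 2011 is a Tuesday and not a holiday, the date is unchanged.
Final deadline: August 2, 2011.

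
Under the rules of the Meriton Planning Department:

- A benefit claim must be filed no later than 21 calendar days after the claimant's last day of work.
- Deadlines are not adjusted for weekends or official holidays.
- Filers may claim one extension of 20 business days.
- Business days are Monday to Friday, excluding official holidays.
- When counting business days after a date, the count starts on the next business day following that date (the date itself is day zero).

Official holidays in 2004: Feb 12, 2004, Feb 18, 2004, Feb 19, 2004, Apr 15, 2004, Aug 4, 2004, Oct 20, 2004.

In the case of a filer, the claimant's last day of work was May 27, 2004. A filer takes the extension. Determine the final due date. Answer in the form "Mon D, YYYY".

Jul 15, 2004

Trigger date May 27, 2004 + 21 calendar days = Jun 17, 2004.
Jun 17, 2004 is a Thursday; no weekend or holiday adjustment applies.
Counting 20 further business days from Jun 17, 2004 reaches Jul 15, 2004.
No adjustment is made for weekends or holidays, so Jul 15, 2004 stands.
Deadline: Jul 15, 2004.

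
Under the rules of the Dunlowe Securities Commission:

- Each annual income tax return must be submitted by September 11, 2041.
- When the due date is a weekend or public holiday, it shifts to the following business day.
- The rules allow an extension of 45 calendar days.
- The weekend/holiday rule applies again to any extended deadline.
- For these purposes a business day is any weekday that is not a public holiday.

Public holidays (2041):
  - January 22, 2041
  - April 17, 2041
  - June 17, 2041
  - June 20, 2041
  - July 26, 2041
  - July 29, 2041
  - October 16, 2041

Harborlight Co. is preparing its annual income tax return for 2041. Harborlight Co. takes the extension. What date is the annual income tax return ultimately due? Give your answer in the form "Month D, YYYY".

Start from the fixed due date, September 11, 2041.
September 11, 2041 (Wednesday) is already a business day.
With the 45-day extension, September 11, 2041 becomes October 26, 2041.
Because October 26, 2041 is a Saturday, the deadline becomes October 28, 2041 (Monday).
The final due date is October 28, 2041.

October 28, 2041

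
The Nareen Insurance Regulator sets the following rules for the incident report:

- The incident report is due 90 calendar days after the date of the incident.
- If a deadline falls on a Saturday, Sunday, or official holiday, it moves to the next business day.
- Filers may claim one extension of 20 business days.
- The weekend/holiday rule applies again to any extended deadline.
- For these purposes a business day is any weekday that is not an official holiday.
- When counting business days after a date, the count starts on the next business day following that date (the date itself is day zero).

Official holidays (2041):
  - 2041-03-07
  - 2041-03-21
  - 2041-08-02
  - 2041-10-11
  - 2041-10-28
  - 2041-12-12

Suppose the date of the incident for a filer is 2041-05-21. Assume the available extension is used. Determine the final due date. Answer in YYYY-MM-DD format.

2041-09-16

Adding 90 calendar days to 2041-05-21 gives 2041-08-19.
2041-08-19 (Monday) is already a business day.
Applying the 20-business-day extension: 20 business days after 2041-08-19 is 2041-09-16.
2041-09-16 falls on a Monday, which is a business day, so no adjustment is needed.
Deadline: 2041-09-16.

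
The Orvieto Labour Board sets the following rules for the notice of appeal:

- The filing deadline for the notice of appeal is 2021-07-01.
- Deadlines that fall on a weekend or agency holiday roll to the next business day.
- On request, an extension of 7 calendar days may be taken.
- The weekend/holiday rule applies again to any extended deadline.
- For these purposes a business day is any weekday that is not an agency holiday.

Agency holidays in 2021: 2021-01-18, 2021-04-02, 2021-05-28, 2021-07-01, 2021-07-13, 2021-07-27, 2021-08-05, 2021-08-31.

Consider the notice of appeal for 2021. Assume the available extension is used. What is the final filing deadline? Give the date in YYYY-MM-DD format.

The statutory due date is 2021-07-01.
2021-07-01 falls on a listed holiday. Rolling to the next business day gives 2021-07-02, a Friday.
The 7-calendar-day extension moves the deadline from 2021-07-02 to 2021-07-09.
Since 2021-07-09 is a Friday and not a holiday, the date is unchanged.
So the filing is due 2021-07-09.

2021-07-09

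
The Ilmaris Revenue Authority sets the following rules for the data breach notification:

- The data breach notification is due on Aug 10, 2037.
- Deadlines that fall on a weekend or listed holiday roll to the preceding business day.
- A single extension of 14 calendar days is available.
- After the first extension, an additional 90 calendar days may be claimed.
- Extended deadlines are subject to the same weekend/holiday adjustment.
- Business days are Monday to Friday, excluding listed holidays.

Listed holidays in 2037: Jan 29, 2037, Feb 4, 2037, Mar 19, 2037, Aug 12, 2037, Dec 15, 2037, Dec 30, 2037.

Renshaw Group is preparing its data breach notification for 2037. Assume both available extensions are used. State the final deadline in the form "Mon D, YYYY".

The statutory due date is Aug 10, 2037.
Aug 10, 2037 (Monday) is already a business day.
The 14-calendar-day extension moves the deadline from Aug 10, 2037 to Aug 24, 2037.
Aug 24, 2037 is a Monday and not a listed holiday, so it stands.
Add the 90 calendar-day extension to Aug 24, 2037: Nov 22, 2037.
Because Nov 22, 2037 is a Sunday, the deadline becomes Nov 20, 2037 (Friday).
Final deadline: Nov 20, 2037.

Nov 20, 2037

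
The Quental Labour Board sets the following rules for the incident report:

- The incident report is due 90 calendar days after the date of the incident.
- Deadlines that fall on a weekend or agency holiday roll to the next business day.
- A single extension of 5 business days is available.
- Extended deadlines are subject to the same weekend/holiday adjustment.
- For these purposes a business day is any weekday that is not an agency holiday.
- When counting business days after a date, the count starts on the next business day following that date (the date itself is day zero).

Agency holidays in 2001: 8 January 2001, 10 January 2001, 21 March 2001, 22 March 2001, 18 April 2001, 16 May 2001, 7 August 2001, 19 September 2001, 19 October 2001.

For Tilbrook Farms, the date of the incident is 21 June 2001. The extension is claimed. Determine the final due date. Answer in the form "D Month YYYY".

27 September 2001

Adding 90 calendar days to 21 June 2001 gives 19 September 2001.
19 September 2001 is a listed holiday; the next business day is 20 September 2001 (Thursday).
Applying the 5-business-day extension: 5 business days after 20 September 2001 is 27 September 2001.
27 September 2001 (Thursday) is already a business day.
So the filing is due 27 September 2001.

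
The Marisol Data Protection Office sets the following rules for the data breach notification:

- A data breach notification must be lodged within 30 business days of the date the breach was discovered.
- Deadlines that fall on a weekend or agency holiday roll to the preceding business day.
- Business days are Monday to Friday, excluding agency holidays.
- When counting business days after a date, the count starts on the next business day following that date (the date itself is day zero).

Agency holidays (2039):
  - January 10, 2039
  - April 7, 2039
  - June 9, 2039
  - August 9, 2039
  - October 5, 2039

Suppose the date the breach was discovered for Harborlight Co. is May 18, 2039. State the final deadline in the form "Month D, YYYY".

Starting the day after May 18, 2039 and counting 30 business days lands on June 30, 2039.
June 30, 2039 (Thursday) is already a business day.
Deadline: June 30, 2039.

June 30, 2039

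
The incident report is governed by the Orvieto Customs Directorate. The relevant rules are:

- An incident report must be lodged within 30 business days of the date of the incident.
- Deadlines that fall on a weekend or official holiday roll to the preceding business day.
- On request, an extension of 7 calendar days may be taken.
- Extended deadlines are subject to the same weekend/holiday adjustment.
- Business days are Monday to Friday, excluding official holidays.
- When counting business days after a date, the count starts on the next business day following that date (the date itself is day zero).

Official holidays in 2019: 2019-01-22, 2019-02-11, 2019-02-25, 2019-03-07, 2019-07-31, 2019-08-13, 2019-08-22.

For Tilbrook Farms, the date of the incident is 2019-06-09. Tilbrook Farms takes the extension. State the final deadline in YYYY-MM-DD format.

Starting the day after 2019-06-09 and counting 30 business days lands on 2019-07-19.
2019-07-19 falls on a Friday, which is a business day, so no adjustment is needed.
With the 7-day extension, 2019-07-19 becomes 2019-07-26.
2019-07-26 (Friday) is already a business day.
The final due date is 2019-07-26.

2019-07-26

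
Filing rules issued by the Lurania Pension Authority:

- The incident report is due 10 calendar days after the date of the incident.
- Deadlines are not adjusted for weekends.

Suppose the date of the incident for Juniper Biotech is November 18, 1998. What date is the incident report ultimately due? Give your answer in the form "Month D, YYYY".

Trigger date November 18, 1998 + 10 calendar days = November 28, 1998.
November 28, 1998 is a Saturday; no weekend or holiday adjustment applies.
Final deadline: November 28, 1998.

November 28, 1998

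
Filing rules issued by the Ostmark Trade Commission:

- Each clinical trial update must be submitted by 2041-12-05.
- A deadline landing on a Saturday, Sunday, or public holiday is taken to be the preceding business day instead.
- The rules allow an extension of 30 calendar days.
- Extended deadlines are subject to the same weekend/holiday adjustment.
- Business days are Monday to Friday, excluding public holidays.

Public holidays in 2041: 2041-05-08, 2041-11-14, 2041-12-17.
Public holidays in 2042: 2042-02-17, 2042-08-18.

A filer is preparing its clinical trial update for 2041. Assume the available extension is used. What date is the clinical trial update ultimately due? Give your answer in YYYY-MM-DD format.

The stated deadline is 2041-12-05.
2041-12-05 falls on a Thursday, which is a business day, so no adjustment is needed.
Applying the 30-calendar-day extension: 2041-12-05 + 30 days = 2042-01-04.
2042-01-04 is a Saturday, so it moves to the preceding business day, 2042-01-03 (Friday).
Deadline: 2042-01-03.

2042-01-03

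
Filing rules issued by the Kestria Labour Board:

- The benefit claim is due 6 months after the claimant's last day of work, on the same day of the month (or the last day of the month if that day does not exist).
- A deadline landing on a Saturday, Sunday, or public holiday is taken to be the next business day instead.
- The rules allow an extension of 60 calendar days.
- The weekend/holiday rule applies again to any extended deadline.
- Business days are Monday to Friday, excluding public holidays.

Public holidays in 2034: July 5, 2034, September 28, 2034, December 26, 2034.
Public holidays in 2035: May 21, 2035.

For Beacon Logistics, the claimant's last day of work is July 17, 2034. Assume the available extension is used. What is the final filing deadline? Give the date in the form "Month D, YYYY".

March 19, 2035

6 months after July 17, 2034, on the same day of the month, is January 17, 2035.
January 17, 2035 falls on a Wednesday, which is a business day, so no adjustment is needed.
Applying the 60-calendar-day extension: January 17, 2035 + 60 days = March 18, 2035.
March 18, 2035 is a Sunday; the next business day is March 19, 2035 (Monday).
The final due date is March 19, 2035.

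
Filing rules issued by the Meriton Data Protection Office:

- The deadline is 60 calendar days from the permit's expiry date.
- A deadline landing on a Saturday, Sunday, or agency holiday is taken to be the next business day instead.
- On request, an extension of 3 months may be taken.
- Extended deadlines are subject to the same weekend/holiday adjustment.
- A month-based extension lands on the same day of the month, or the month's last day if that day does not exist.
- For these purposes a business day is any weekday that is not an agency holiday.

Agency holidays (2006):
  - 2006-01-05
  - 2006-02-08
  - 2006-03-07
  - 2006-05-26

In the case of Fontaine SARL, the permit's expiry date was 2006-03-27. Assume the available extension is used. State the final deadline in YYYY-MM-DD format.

2006-08-29

From 2006-03-27, 60 calendar days later is 2006-05-26.
2006-05-26 is a listed holiday; the next business day is 2006-05-29 (Monday).
Add 3 months to 2006-05-29: 2006-08-29.
2006-08-29 falls on a Tuesday, which is a business day, so no adjustment is needed.
So the filing is due 2006-08-29.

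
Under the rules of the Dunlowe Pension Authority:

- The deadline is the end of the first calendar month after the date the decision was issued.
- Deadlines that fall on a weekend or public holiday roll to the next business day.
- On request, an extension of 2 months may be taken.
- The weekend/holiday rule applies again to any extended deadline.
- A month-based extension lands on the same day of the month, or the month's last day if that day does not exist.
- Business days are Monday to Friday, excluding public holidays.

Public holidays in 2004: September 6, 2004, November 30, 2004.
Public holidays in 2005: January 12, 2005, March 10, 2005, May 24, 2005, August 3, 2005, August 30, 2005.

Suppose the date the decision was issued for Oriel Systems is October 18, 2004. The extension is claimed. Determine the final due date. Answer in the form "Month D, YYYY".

The first month after October 18, 2004 is November 2004, whose last day is November 30, 2004.
November 30, 2004 is a listed holiday; the next business day is December 1, 2004 (Wednesday).
Applying the 2 months extension: 2 months after December 1, 2004 is February 1, 2005.
February 1, 2005 (Tuesday) is already a business day.
So the filing is due February 1, 2005.

February 1, 2005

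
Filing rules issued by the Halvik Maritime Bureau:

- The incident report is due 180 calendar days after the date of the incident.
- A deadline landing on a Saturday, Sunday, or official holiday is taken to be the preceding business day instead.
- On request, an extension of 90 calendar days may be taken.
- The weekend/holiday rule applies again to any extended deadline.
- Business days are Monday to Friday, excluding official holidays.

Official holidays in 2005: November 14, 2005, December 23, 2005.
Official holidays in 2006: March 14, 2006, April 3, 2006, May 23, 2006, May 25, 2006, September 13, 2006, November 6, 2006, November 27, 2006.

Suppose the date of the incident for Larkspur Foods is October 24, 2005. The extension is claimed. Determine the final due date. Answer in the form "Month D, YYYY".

July 20, 2006

Adding 180 calendar days to October 24, 2005 gives April 22, 2006.
April 22, 2006 is a Saturday, so it moves to the preceding business day, April 21, 2006 (Friday).
The 90-calendar-day extension moves the deadline from April 21, 2006 to July 20, 2006.
July 20, 2006 (Thursday) is already a business day.
Deadline: July 20, 2006.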